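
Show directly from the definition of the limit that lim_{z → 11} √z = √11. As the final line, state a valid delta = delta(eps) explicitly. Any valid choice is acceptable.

Let eps > 0 be given. We want delta > 0 such that 0 < |z − 11| < delta implies |√z − √11| < eps.
Rationalise: √z − √11 = (z − 11)/(√z + √11), so |√z − √11| = |z − 11|/(√z + √11).
Restrict delta ≤ 11 so that |z − 11| < 11 forces z > 0, and then √z + √11 > √11.
Hence |√z − √11| < |z − 11|/√11, which is < eps once |z − 11| < √11·eps.
Take delta = min(11, √11·eps). If 0 < |z − 11| < delta then z > 0 and |√z − √11| < |z − 11|/√11 < eps.

delta = min(11, √11·eps)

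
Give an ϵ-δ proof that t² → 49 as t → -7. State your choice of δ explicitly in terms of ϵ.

Let ϵ > 0. We seek δ > 0 with 0 < |t + 7| < δ ⇒ |t² − 49| < ϵ.
Factor: t² − 49 = (t + 7)(t - 7), so |t² − 49| = |t + 7|·|t - 7|.
Restrict δ ≤ 1. Then |t + 7| < 1 gives |t| < 8, so by the triangle inequality |t - 7| ≤ 8 + 7 = 15.
Hence |t² − 49| ≤ 15|t + 7|, which is < ϵ once |t + 7| < ϵ/15.
Take δ = min(1, ϵ/15). If 0 < |t + 7| < δ then both bounds hold and |t² − 49| ≤ 15|t + 7| < 15·(ϵ/15) = ϵ.

δ = min(1, ϵ/15)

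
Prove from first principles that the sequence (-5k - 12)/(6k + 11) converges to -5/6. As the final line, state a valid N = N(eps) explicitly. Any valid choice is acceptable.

Suppose eps > 0. For k ≥ 1, |(-5k - 12)/(6k + 11) + 5/6| = |-17|/(6(6k + 11)) = 17/(6(6k + 11)).
Since 6k + 11 ≥ 6k for k ≥ 1, this is ≤ 17/(6·6k) = (17/36)/k.
So |(-5k - 12)/(6k + 11) + 5/6| < eps whenever k > (17/36)/eps.
Take N = (17/36)/eps. If k > N then |(-5k - 12)/(6k + 11) + 5/6| ≤ (17/36)/k < eps.

N = (17/36)/eps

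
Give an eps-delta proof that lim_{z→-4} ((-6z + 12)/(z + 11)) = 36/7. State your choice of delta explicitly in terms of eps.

Let eps > 0. We want delta > 0 with 0 < |z + 4| < delta ⇒ |(-6z + 12)/(z + 11) − (36/7)| < eps.
Combining over a common denominator, (-6z + 12)/(z + 11) − (36/7) = [(-6z + 12)·7 − 36·(z + 11)] / [7·(z + 11)] = -78(z + 4) / (7(z + 11)).
So |(-6z + 12)/(z + 11) − (36/7)| = 78|z + 4| / (7·|z + 11|).
Require delta ≤ 7/2, so |z + 11| ≥ |7| − |z + 4| > 7 − 7/2 = 7/2.
Hence |(-6z + 12)/(z + 11) − (36/7)| < 78|z + 4|/(7·(7/2)) = (156/49)|z + 4|, which is < eps once |z + 4| < (49/156)eps.
Take delta = min(7/2, (49/156)eps). Then 0 < |z + 4| < delta forces both bounds, so |(-6z + 12)/(z + 11) − (36/7)| < eps.

delta = min(7/2, (49/156)eps)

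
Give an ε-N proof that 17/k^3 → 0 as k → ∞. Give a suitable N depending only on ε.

Let ε > 0. For k ≥ 1, |17/k^3 − 0| = 17/k^3.
17/k^3 < ε ⇔ k^3 > 17/ε ⇔ k > (17/ε)^{1/3}.
Take N = (17/ε)^{1/3}. Then k > N implies 17/k^3 < ε.

N = (17/ε)^{1/3}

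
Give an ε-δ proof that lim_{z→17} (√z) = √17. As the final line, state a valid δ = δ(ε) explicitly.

Suppose ε > 0. We want δ > 0 such that 0 < |z − 17| < δ implies |√z − √17| < ε.
Multiplying by the conjugate, |√z − √17| = |z − 17|/(√z + √17).
Restrict δ ≤ 17 so that |z − 17| < 17 forces z > 0, and then √z + √17 > √17.
Hence |√z − √17| < |z − 17|/√17, which is < ε once |z − 17| < √17·ε.
Take δ = min(17, √17·ε). If 0 < |z − 17| < δ then z > 0 and |√z − √17| < |z − 17|/√17 < ε.

δ = min(17, √17·ε)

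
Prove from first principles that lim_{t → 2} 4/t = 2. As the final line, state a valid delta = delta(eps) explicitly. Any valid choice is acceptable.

delta = min(1, (1/2)eps)

Let eps > 0 be given. We seek delta > 0 such that 0 < |t − 2| < delta implies |4/t − 2| < eps.
|4/t − 2| = 4·|2 − t|/(2·|t|) = 4|t − 2|/(2|t|).
Require delta ≤ 1 so that |t| > 2 − 1 = 1, hence 2|t| > 2.
Then |4/t − 2| < 4|t − 2|/2, which is < eps when |t − 2| < (1/2)eps.
Take delta = min(1, (1/2)eps). Then 0 < |t − 2| < delta gives both |t − 2| < 1 and |t − 2| < (1/2)eps, so |4/t − 2| < eps.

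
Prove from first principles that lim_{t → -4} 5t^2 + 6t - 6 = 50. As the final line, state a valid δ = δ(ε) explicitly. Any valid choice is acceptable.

δ = min(1, ε/39)

Let ε > 0. We want δ > 0 such that 0 < |t + 4| < δ implies |(5t^2 + 6t - 6) − 50| < ε.
(5t^2 + 6t - 6) − 50 = 5t^2 + 6t - 56 = (t + 4)(5t - 14).
So |(5t^2 + 6t - 6) − 50| = |t + 4|·|5t - 14|.
Require δ ≤ 1. Then |t + 4| < 1 gives |t| < 5, and by the triangle inequality |5t - 14| ≤ 5·5 + 14 = 39.
Hence |(5t^2 + 6t - 6) − 50| ≤ 39|t + 4| < ε provided |t + 4| < ε/39.
Choosing δ = min(1, ε/39) ensures both conditions, hence |(5t^2 + 6t - 6) − 50| < ε.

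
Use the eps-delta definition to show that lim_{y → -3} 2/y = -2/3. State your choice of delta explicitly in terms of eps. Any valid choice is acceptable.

delta = min(3/2, (9/4)eps)

Let eps > 0. We seek delta > 0 such that 0 < |y + 3| < delta implies |2/y + 2/3| < eps.
|2/y + 2/3| = 2·|-3 − y|/(3·|y|) = 2|y + 3|/(3|y|).
Restrict delta ≤ 3/2. Then |y + 3| < 3/2 gives |y| > 3/2, so 3|y| > 9/2.
Then |2/y + 2/3| < 2|y + 3|/(9/2), which is < eps when |y + 3| < (9/4)eps.
Take delta = min(3/2, (9/4)eps). Then 0 < |y + 3| < delta gives both |y + 3| < 3/2 and |y + 3| < (9/4)eps, so |2/y + 2/3| < eps.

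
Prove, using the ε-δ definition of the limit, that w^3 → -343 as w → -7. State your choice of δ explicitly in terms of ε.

Let ε > 0 be given. We seek δ > 0 with 0 < |w + 7| < δ ⇒ |w^3 + 343| < ε.
Factor: w^3 + 343 = (w + 7)(w^2 - 7w + 49), so |w^3 + 343| = |w + 7|·|w^2 - 7w + 49|.
Impose δ ≤ 1 so that |w| < 8; then |w^2 - 7w + 49| ≤ 169.
Hence |w^3 + 343| ≤ 169|w + 7|, which is < ε once |w + 7| < ε/169.
Take δ = min(1, ε/169). If 0 < |w + 7| < δ then both bounds hold and |w^3 + 343| ≤ 169|w + 7| < 169·(ε/169) = ε.

δ = min(1, ε/169)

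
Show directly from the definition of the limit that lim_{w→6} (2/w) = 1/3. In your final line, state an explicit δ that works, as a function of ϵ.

Let ϵ > 0 be given. We seek δ > 0 such that 0 < |w − 6| < δ implies |2/w − (1/3)| < ϵ.
|2/w − (1/3)| = 2·|6 − w|/(6·|w|) = 2|w − 6|/(6|w|).
Restrict δ ≤ 3. Then |w − 6| < 3 gives |w| > 3, so 6|w| > 18.
Then |2/w − (1/3)| < 2|w − 6|/18, which is < ϵ when |w − 6| < 9ϵ.
Take δ = min(3, 9ϵ). Then 0 < |w − 6| < δ gives both |w − 6| < 3 and |w − 6| < 9ϵ, so |2/w − (1/3)| < ϵ.

δ = min(3, 9ϵ)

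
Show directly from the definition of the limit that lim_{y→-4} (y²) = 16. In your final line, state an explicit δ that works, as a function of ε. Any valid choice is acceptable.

Let ε > 0. We seek δ > 0 with 0 < |y + 4| < δ ⇒ |y² − 16| < ε.
Factor: y² − 16 = (y + 4)(y - 4), so |y² − 16| = |y + 4|·|y - 4|.
Impose δ ≤ 1 so that |y| < 5; then |y - 4| ≤ 9.
Hence |y² − 16| ≤ 9|y + 4|, which is < ε once |y + 4| < ε/9.
Take δ = min(1, ε/9). If 0 < |y + 4| < δ then both bounds hold and |y² − 16| ≤ 9|y + 4| < 9·(ε/9) = ε.

δ = min(1, ε/9)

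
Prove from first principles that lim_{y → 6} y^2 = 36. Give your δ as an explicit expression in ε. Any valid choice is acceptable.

Let ε > 0. We seek δ > 0 with 0 < |y − 6| < δ ⇒ |y^2 − 36| < ε.
Factor: y^2 − 36 = (y − 6)(y + 6), so |y^2 − 36| = |y − 6|·|y + 6|.
Impose δ ≤ 1 so that |y| < 7; then |y + 6| ≤ 13.
Hence |y^2 − 36| ≤ 13|y − 6|, which is < ε once |y − 6| < ε/13.
Take δ = min(1, ε/13). If 0 < |y − 6| < δ then both bounds hold and |y^2 − 36| ≤ 13|y − 6| < 13·(ε/13) = ε.

δ = min(1, ε/13)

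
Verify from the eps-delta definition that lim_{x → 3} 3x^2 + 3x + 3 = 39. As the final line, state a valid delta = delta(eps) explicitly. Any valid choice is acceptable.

delta = min(1, eps/24)

Fix eps > 0. We want delta > 0 such that 0 < |x − 3| < delta implies |(3x^2 + 3x + 3) − 39| < eps.
(3x^2 + 3x + 3) − 39 = 3x^2 + 3x - 36 = (x − 3)(3x + 12).
So |(3x^2 + 3x + 3) − 39| = |x − 3|·|3x + 12|.
Assume first that |x − 3| < 1, so |x| < 4. Then |3x + 12| ≤ 3·4 + 12 = 24.
Hence |(3x^2 + 3x + 3) − 39| ≤ 24|x − 3| < eps provided |x − 3| < eps/24.
Take delta = min(1, eps/24). Then 0 < |x − 3| < delta gives both |x − 3| < 1 and |x − 3| < eps/24, so |(3x^2 + 3x + 3) − 39| < eps.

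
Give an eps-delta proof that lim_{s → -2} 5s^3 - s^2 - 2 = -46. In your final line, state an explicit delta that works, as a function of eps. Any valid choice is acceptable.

delta = min(1, eps/100)

Suppose eps > 0. We want delta > 0 such that 0 < |s + 2| < delta implies |(5s^3 - s^2 - 2) + 46| < eps.
(5s^3 - s^2 - 2) + 46 = 5s^3 - s^2 + 44 = (s + 2)(5s^2 - 11s + 22).
So |(5s^3 - s^2 - 2) + 46| = |s + 2|·|5s^2 - 11s + 22|.
Require delta ≤ 1. Then |s + 2| < 1 gives |s| < 3, and by the triangle inequality |5s^2 - 11s + 22| ≤ 5·3^2 + 11·3 + 22 = 100.
Hence |(5s^3 - s^2 - 2) + 46| ≤ 100|s + 2| < eps provided |s + 2| < eps/100.
Choosing delta = min(1, eps/100) ensures both conditions, hence |(5s^3 - s^2 - 2) + 46| < eps.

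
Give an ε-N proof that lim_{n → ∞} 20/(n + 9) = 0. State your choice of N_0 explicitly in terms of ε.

N_0 = 20/ε

Suppose ε > 0. For n ≥ 1, |20/(n + 9) − 0| = 20/(n + 9) ≤ 20/n.
We need 20/n < ε, i.e. n > 20/ε.
Take N_0 = 20/ε. If n > N_0 then |20/(n + 9)| ≤ 20/n < ε.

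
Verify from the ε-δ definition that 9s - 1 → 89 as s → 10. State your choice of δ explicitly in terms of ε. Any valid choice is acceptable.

δ = ε/9

Fix ε > 0. We need δ > 0 so that 0 < |s − 10| < δ implies |(9s - 1) − 89| < ε.
|(9s - 1) − 89| = |9s - 90| = 9|s − 10|.
Thus it suffices that |s − 10| < ε/9.
Choosing δ = ε/9 gives |(9s - 1) − 89| = 9|s − 10| < ε whenever |s − 10| < δ.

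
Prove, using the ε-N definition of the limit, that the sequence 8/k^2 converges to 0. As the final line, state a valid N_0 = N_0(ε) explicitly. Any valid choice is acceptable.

N_0 = (8/ε)^{1/2}

Suppose ε > 0. For k ≥ 1, |8/k^2 − 0| = 8/k^2.
8/k^2 < ε ⇔ k^2 > 8/ε ⇔ k > (8/ε)^{1/2}.
Take N_0 = (8/ε)^{1/2}. Then k > N_0 implies 8/k^2 < ε.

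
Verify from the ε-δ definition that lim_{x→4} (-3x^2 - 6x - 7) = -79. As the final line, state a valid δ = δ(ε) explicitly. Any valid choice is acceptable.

δ = min(1, ε/33)

Fix ε > 0. We want δ > 0 such that 0 < |x − 4| < δ implies |(-3x^2 - 6x - 7) + 79| < ε.
(-3x^2 - 6x - 7) + 79 = -3x^2 - 6x + 72 = (x − 4)(-3x - 18).
So |(-3x^2 - 6x - 7) + 79| = |x − 4|·|-3x - 18|.
Assume first that |x − 4| < 1, so |x| < 5. Then |-3x - 18| ≤ 3·5 + 18 = 33.
Hence |(-3x^2 - 6x - 7) + 79| ≤ 33|x − 4| < ε provided |x − 4| < ε/33.
Choosing δ = min(1, ε/33) ensures both conditions, hence |(-3x^2 - 6x - 7) + 79| < ε.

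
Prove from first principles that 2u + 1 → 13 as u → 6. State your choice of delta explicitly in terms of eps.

Let eps > 0. We need delta > 0 so that 0 < |u − 6| < delta implies |(2u + 1) − 13| < eps.
Since (2u + 1) − 13 = 2(u − 6), we have |(2u + 1) − 13| = 2|u − 6|.
So 2|u − 6| < eps exactly when |u − 6| < eps/2.
Take delta = eps/2. If 0 < |u − 6| < delta then |(2u + 1) − 13| = 2|u − 6| < 2·(eps/2) = eps.

delta = eps/2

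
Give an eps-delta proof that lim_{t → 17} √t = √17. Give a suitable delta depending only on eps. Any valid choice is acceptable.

Let eps > 0 be given. We want delta > 0 such that 0 < |t − 17| < delta implies |√t − √17| < eps.
Rationalise: √t − √17 = (t − 17)/(√t + √17), so |√t − √17| = |t − 17|/(√t + √17).
Restrict delta ≤ 17 so that |t − 17| < 17 forces t > 0, and then √t + √17 > √17.
Hence |√t − √17| < |t − 17|/√17, which is < eps once |t − 17| < √17·eps.
Take delta = min(17, √17·eps). If 0 < |t − 17| < delta then t > 0 and |√t − √17| < |t − 17|/√17 < eps.

delta = min(17, √17·eps)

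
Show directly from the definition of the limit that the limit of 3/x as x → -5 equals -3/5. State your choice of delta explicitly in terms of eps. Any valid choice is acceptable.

delta = min(5/2, (25/6)eps)

Fix eps > 0. We seek delta > 0 such that 0 < |x + 5| < delta implies |3/x + 3/5| < eps.
|3/x + 3/5| = 3·|-5 − x|/(5·|x|) = 3|x + 5|/(5|x|).
Require delta ≤ 5/2 so that |x| > 5 − 5/2 = 5/2, hence 5|x| > 25/2.
Then |3/x + 3/5| < 3|x + 5|/(25/2), which is < eps when |x + 5| < (25/6)eps.
Take delta = min(5/2, (25/6)eps). Then 0 < |x + 5| < delta gives both |x + 5| < 5/2 and |x + 5| < (25/6)eps, so |3/x + 3/5| < eps.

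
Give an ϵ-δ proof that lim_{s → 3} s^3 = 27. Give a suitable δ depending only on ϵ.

Fix ϵ > 0. We seek δ > 0 with 0 < |s − 3| < δ ⇒ |s^3 − 27| < ϵ.
Factor: s^3 − 27 = (s − 3)(s^2 + 3s + 9), so |s^3 − 27| = |s − 3|·|s^2 + 3s + 9|.
Restrict δ ≤ 2. Then |s − 3| < 2 gives |s| < 5, so by the triangle inequality |s^2 + 3s + 9| ≤ 5^2 + 3·5 + 9 = 49.
Hence |s^3 − 27| ≤ 49|s − 3|, which is < ϵ once |s − 3| < ϵ/49.
Take δ = min(2, ϵ/49). If 0 < |s − 3| < δ then both bounds hold and |s^3 − 27| ≤ 49|s − 3| < 49·(ϵ/49) = ϵ.

δ = min(2, ϵ/49)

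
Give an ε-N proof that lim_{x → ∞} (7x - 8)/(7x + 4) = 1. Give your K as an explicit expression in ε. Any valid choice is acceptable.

Let ε > 0 be given. We seek K > 0 such that x > K implies |(7x - 8)/(7x + 4) − 1| < ε.
(7x - 8)/(7x + 4) − 1 = (7(7x - 8) − 7(7x + 4)) / (7(7x + 4)) = -84/(7(7x + 4)).
For x > 0 we have 7x + 4 > 7x, so |(7x - 8)/(7x + 4) − 1| = 84/(7(7x + 4)) < 84/(7·7x) = (12/7)/x.
Thus |(7x - 8)/(7x + 4) − 1| < ε whenever x > (12/7)/ε.
Take K = (12/7)/ε. If x > K then |(7x - 8)/(7x + 4) − 1| < (12/7)/x < ε.

K = (12/7)/ε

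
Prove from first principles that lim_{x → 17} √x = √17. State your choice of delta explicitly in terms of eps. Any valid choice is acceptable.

delta = min(17, √17·eps)

Fix eps > 0. We want delta > 0 such that 0 < |x − 17| < delta implies |√x − √17| < eps.
Rationalise: √x − √17 = (x − 17)/(√x + √17), so |√x − √17| = |x − 17|/(√x + √17).
Restrict delta ≤ 17 so that |x − 17| < 17 forces x > 0, and then √x + √17 > √17.
Hence |√x − √17| < |x − 17|/√17, which is < eps once |x − 17| < √17·eps.
Take delta = min(17, √17·eps). If 0 < |x − 17| < delta then x > 0 and |√x − √17| < |x − 17|/√17 < eps.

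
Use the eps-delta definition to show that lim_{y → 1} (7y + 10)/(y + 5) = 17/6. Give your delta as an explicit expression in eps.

delta = min(3, (18/25)eps)

Let eps > 0. We want delta > 0 with 0 < |y − 1| < delta ⇒ |(7y + 10)/(y + 5) − (17/6)| < eps.
Combining over a common denominator, (7y + 10)/(y + 5) − (17/6) = [(7y + 10)·6 − 17·(y + 5)] / [6·(y + 5)] = 25(y − 1) / (6(y + 5)).
So |(7y + 10)/(y + 5) − (17/6)| = 25|y − 1| / (6·|y + 5|).
Require delta ≤ 3, so |y + 5| ≥ |6| − |y − 1| > 6 − 3 = 3.
Hence |(7y + 10)/(y + 5) − (17/6)| < 25|y − 1|/(6·3) = (25/18)|y − 1|, which is < eps once |y − 1| < (18/25)eps.
Take delta = min(3, (18/25)eps). Then 0 < |y − 1| < delta forces both bounds, so |(7y + 10)/(y + 5) − (17/6)| < eps.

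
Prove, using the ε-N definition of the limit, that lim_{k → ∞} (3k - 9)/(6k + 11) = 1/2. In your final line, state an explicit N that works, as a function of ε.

Fix ε > 0. For k ≥ 1, |(3k - 9)/(6k + 11) − (1/2)| = |-87|/(6(6k + 11)) = 87/(6(6k + 11)).
Since 6k + 11 ≥ 6k for k ≥ 1, this is ≤ 87/(6·6k) = (29/12)/k.
So |(3k - 9)/(6k + 11) − (1/2)| < ε whenever k > (29/12)/ε.
Take N = (29/12)/ε. If k > N then |(3k - 9)/(6k + 11) − (1/2)| ≤ (29/12)/k < ε.

N = (29/12)/ε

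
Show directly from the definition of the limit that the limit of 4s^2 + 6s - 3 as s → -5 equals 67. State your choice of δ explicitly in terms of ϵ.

Let ϵ > 0 be given. We want δ > 0 such that 0 < |s + 5| < δ implies |(4s^2 + 6s - 3) − 67| < ϵ.
(4s^2 + 6s - 3) − 67 = 4s^2 + 6s - 70 = (s + 5)(4s - 14).
So |(4s^2 + 6s - 3) − 67| = |s + 5|·|4s - 14|.
Require δ ≤ 1. Then |s + 5| < 1 gives |s| < 6, and by the triangle inequality |4s - 14| ≤ 4·6 + 14 = 38.
Hence |(4s^2 + 6s - 3) − 67| ≤ 38|s + 5| < ϵ provided |s + 5| < ϵ/38.
Choosing δ = min(1, ϵ/38) ensures both conditions, hence |(4s^2 + 6s - 3) − 67| < ϵ.

δ = min(1, ϵ/38)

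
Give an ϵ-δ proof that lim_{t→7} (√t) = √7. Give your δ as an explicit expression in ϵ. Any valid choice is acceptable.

δ = min(7, √7·ϵ)

Let ϵ > 0. We want δ > 0 such that 0 < |t − 7| < δ implies |√t − √7| < ϵ.
Rationalise: √t − √7 = (t − 7)/(√t + √7), so |√t − √7| = |t − 7|/(√t + √7).
Restrict δ ≤ 7 so that |t − 7| < 7 forces t > 0, and then √t + √7 > √7.
Hence |√t − √7| < |t − 7|/√7, which is < ϵ once |t − 7| < √7·ϵ.
Take δ = min(7, √7·ϵ). If 0 < |t − 7| < δ then t > 0 and |√t − √7| < |t − 7|/√7 < ϵ.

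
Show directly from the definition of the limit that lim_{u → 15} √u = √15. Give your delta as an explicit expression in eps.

delta = min(15, √15·eps)

Let eps > 0 be given. We want delta > 0 such that 0 < |u − 15| < delta implies |√u − √15| < eps.
Multiplying by the conjugate, |√u − √15| = |u − 15|/(√u + √15).
Restrict delta ≤ 15 so that |u − 15| < 15 forces u > 0, and then √u + √15 > √15.
Hence |√u − √15| < |u − 15|/√15, which is < eps once |u − 15| < √15·eps.
Take delta = min(15, √15·eps). If 0 < |u − 15| < delta then u > 0 and |√u − √15| < |u − 15|/√15 < eps.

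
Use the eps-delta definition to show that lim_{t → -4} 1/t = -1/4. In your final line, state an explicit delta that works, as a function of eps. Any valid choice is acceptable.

delta = min(2, 8eps)

Fix eps > 0. We seek delta > 0 such that 0 < |t + 4| < delta implies |1/t + 1/4| < eps.
|1/t + 1/4| = |-4 − t|/(4·|t|) = |t + 4|/(4|t|).
Restrict delta ≤ 2. Then |t + 4| < 2 gives |t| > 2, so 4|t| > 8.
Then |1/t + 1/4| < |t + 4|/8, which is < eps when |t + 4| < 8eps.
Take delta = min(2, 8eps). Then 0 < |t + 4| < delta gives both |t + 4| < 2 and |t + 4| < 8eps, so |1/t + 1/4| < eps.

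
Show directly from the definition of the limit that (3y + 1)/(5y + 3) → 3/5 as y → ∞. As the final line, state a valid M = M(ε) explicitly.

M = (4/25)/ε

Let ε > 0. We seek M > 0 such that y > M implies |(3y + 1)/(5y + 3) − (3/5)| < ε.
(3y + 1)/(5y + 3) − (3/5) = (5(3y + 1) − 3(5y + 3)) / (5(5y + 3)) = -4/(5(5y + 3)).
For y > 0 we have 5y + 3 > 5y, so |(3y + 1)/(5y + 3) − (3/5)| = 4/(5(5y + 3)) < 4/(5·5y) = (4/25)/y.
Thus |(3y + 1)/(5y + 3) − (3/5)| < ε whenever y > (4/25)/ε.
Take M = (4/25)/ε. If y > M then |(3y + 1)/(5y + 3) − (3/5)| < (4/25)/y < ε.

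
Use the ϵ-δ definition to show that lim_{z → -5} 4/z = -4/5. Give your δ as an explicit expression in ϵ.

Let ϵ > 0. We seek δ > 0 such that 0 < |z + 5| < δ implies |4/z + 4/5| < ϵ.
|4/z + 4/5| = 4·|-5 − z|/(5·|z|) = 4|z + 5|/(5|z|).
Restrict δ ≤ 5/2. Then |z + 5| < 5/2 gives |z| > 5/2, so 5|z| > 25/2.
Then |4/z + 4/5| < 4|z + 5|/(25/2), which is < ϵ when |z + 5| < (25/8)ϵ.
Take δ = min(5/2, (25/8)ϵ). Then 0 < |z + 5| < δ gives both |z + 5| < 5/2 and |z + 5| < (25/8)ϵ, so |4/z + 4/5| < ϵ.

δ = min(5/2, (25/8)ϵ)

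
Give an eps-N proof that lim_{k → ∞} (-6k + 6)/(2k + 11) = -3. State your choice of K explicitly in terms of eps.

Suppose eps > 0. For k ≥ 1, |(-6k + 6)/(2k + 11) + 3| = |78|/(2(2k + 11)) = 78/(2(2k + 11)).
Since 2k + 11 ≥ 2k for k ≥ 1, this is ≤ 78/(2·2k) = (39/2)/k.
So |(-6k + 6)/(2k + 11) + 3| < eps whenever k > (39/2)/eps.
Take K = (39/2)/eps. If k > K then |(-6k + 6)/(2k + 11) + 3| ≤ (39/2)/k < eps.

K = (39/2)/eps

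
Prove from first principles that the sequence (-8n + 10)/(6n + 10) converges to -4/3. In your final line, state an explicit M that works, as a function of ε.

Suppose ε > 0. For n ≥ 1, |(-8n + 10)/(6n + 10) + 4/3| = |140|/(6(6n + 10)) = 140/(6(6n + 10)).
Since 6n + 10 ≥ 6n for n ≥ 1, this is ≤ 140/(6·6n) = (35/9)/n.
So |(-8n + 10)/(6n + 10) + 4/3| < ε whenever n > (35/9)/ε.
Take M = (35/9)/ε. If n > M then |(-8n + 10)/(6n + 10) + 4/3| ≤ (35/9)/n < ε.

M = (35/9)/ε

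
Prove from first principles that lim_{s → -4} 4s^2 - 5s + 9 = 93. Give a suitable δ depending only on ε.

Let ε > 0 be given. We want δ > 0 such that 0 < |s + 4| < δ implies |(4s^2 - 5s + 9) − 93| < ε.
(4s^2 - 5s + 9) − 93 = 4s^2 - 5s - 84 = (s + 4)(4s - 21).
So |(4s^2 - 5s + 9) − 93| = |s + 4|·|4s - 21|.
Require δ ≤ 1. Then |s + 4| < 1 gives |s| < 5, and by the triangle inequality |4s - 21| ≤ 4·5 + 21 = 41.
Hence |(4s^2 - 5s + 9) − 93| ≤ 41|s + 4| < ε provided |s + 4| < ε/41.
Choosing δ = min(1, ε/41) ensures both conditions, hence |(4s^2 - 5s + 9) − 93| < ε.

δ = min(1, ε/41)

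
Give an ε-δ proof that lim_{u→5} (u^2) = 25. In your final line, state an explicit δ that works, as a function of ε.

δ = min(1, ε/11)

Let ε > 0. We seek δ > 0 with 0 < |u − 5| < δ ⇒ |u^2 − 25| < ε.
Factor: u^2 − 25 = (u − 5)(u + 5), so |u^2 − 25| = |u − 5|·|u + 5|.
Restrict δ ≤ 1. Then |u − 5| < 1 gives |u| < 6, so by the triangle inequality |u + 5| ≤ 6 + 5 = 11.
Hence |u^2 − 25| ≤ 11|u − 5|, which is < ε once |u − 5| < ε/11.
Take δ = min(1, ε/11). If 0 < |u − 5| < δ then both bounds hold and |u^2 − 25| ≤ 11|u − 5| < 11·(ε/11) = ε.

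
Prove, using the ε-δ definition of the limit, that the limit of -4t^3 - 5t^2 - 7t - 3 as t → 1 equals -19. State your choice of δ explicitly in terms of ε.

Let ε > 0. We want δ > 0 such that 0 < |t − 1| < δ implies |(-4t^3 - 5t^2 - 7t - 3) + 19| < ε.
(-4t^3 - 5t^2 - 7t - 3) + 19 = -4t^3 - 5t^2 - 7t + 16 = (t − 1)(-4t^2 - 9t - 16).
So |(-4t^3 - 5t^2 - 7t - 3) + 19| = |t − 1|·|-4t^2 - 9t - 16|.
Assume first that |t − 1| < 1, so |t| < 2. Then |-4t^2 - 9t - 16| ≤ 4·2^2 + 9·2 + 16 = 50.
Hence |(-4t^3 - 5t^2 - 7t - 3) + 19| ≤ 50|t − 1| < ε provided |t − 1| < ε/50.
Take δ = min(1, ε/50). Then 0 < |t − 1| < δ gives both |t − 1| < 1 and |t − 1| < ε/50, so |(-4t^3 - 5t^2 - 7t - 3) + 19| < ε.

δ = min(1, ε/50)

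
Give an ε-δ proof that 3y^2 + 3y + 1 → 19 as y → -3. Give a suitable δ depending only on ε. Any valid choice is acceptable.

δ = min(2, ε/21)

Suppose ε > 0. We want δ > 0 such that 0 < |y + 3| < δ implies |(3y^2 + 3y + 1) − 19| < ε.
(3y^2 + 3y + 1) − 19 = 3y^2 + 3y - 18 = (y + 3)(3y - 6).
So |(3y^2 + 3y + 1) − 19| = |y + 3|·|3y - 6|.
Assume first that |y + 3| < 2, so |y| < 5. Then |3y - 6| ≤ 3·5 + 6 = 21.
Hence |(3y^2 + 3y + 1) − 19| ≤ 21|y + 3| < ε provided |y + 3| < ε/21.
Choosing δ = min(2, ε/21) ensures both conditions, hence |(3y^2 + 3y + 1) − 19| < ε.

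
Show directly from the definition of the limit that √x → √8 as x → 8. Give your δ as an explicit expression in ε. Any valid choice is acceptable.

δ = min(8, √8·ε)

Suppose ε > 0. We want δ > 0 such that 0 < |x − 8| < δ implies |√x − √8| < ε.
Rationalise: √x − √8 = (x − 8)/(√x + √8), so |√x − √8| = |x − 8|/(√x + √8).
Restrict δ ≤ 8 so that |x − 8| < 8 forces x > 0, and then √x + √8 > √8.
Hence |√x − √8| < |x − 8|/√8, which is < ε once |x − 8| < √8·ε.
Take δ = min(8, √8·ε). If 0 < |x − 8| < δ then x > 0 and |√x − √8| < |x − 8|/√8 < ε.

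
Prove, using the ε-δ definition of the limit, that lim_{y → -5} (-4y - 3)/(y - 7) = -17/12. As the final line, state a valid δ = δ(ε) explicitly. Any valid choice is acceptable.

Fix ε > 0. We want δ > 0 with 0 < |y + 5| < δ ⇒ |(-4y - 3)/(y - 7) + 17/12| < ε.
Combining over a common denominator, (-4y - 3)/(y - 7) + 17/12 = [(-4y - 3)·(-12) − 17·(y - 7)] / [(-12)·(y - 7)] = 31(y + 5) / ((-12)(y - 7)).
So |(-4y - 3)/(y - 7) + 17/12| = 31|y + 5| / (12·|y − 7|).
Restrict δ ≤ 6. Then |y + 5| < 6 gives |y − 7| = |(y + 5) + (-12)| ≥ 12 − 6 = 6.
Hence |(-4y - 3)/(y - 7) + 17/12| < 31|y + 5|/(12·6) = (31/72)|y + 5|, which is < ε once |y + 5| < (72/31)ε.
Take δ = min(6, (72/31)ε). Then 0 < |y + 5| < δ forces both bounds, so |(-4y - 3)/(y - 7) + 17/12| < ε.

δ = min(6, (72/31)ε)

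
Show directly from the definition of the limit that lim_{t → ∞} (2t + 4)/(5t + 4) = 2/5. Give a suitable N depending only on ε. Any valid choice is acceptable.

Let ε > 0 be given. We seek N > 0 such that t > N implies |(2t + 4)/(5t + 4) − (2/5)| < ε.
(2t + 4)/(5t + 4) − (2/5) = (5(2t + 4) − 2(5t + 4)) / (5(5t + 4)) = 12/(5(5t + 4)).
For t > 0 we have 5t + 4 > 5t, so |(2t + 4)/(5t + 4) − (2/5)| = 12/(5(5t + 4)) < 12/(5·5t) = (12/25)/t.
Thus |(2t + 4)/(5t + 4) − (2/5)| < ε whenever t > (12/25)/ε.
Take N = (12/25)/ε. If t > N then |(2t + 4)/(5t + 4) − (2/5)| < (12/25)/t < ε.

N = (12/25)/ε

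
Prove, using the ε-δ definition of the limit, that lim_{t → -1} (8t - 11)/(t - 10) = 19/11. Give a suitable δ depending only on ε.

Let ε > 0. We want δ > 0 with 0 < |t + 1| < δ ⇒ |(8t - 11)/(t - 10) − (19/11)| < ε.
Combining over a common denominator, (8t - 11)/(t - 10) − (19/11) = [(8t - 11)·(-11) − (-19)·(t - 10)] / [(-11)·(t - 10)] = -69(t + 1) / ((-11)(t - 10)).
So |(8t - 11)/(t - 10) − (19/11)| = 69|t + 1| / (11·|t − 10|).
Require δ ≤ 11/2, so |t − 10| ≥ |-11| − |t + 1| > 11 − 11/2 = 11/2.
Hence |(8t - 11)/(t - 10) − (19/11)| < 69|t + 1|/(11·(11/2)) = (138/121)|t + 1|, which is < ε once |t + 1| < (121/138)ε.
Take δ = min(11/2, (121/138)ε). Then 0 < |t + 1| < δ forces both bounds, so |(8t - 11)/(t - 10) − (19/11)| < ε.

δ = min(11/2, (121/138)ε)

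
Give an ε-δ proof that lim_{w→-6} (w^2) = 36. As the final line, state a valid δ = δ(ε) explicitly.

Let ε > 0. We seek δ > 0 with 0 < |w + 6| < δ ⇒ |w^2 − 36| < ε.
Factor: w^2 − 36 = (w + 6)(w - 6), so |w^2 − 36| = |w + 6|·|w - 6|.
Impose δ ≤ 1 so that |w| < 7; then |w - 6| ≤ 13.
Hence |w^2 − 36| ≤ 13|w + 6|, which is < ε once |w + 6| < ε/13.
Take δ = min(1, ε/13). If 0 < |w + 6| < δ then both bounds hold and |w^2 − 36| ≤ 13|w + 6| < 13·(ε/13) = ε.

δ = min(1, ε/13)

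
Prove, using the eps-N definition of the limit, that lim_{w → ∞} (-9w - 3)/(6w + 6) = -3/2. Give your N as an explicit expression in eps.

Suppose eps > 0. We seek N > 0 such that w > N implies |(-9w - 3)/(6w + 6) + 3/2| < eps.
(-9w - 3)/(6w + 6) + 3/2 = (6(-9w - 3) − (-9)(6w + 6)) / (6(6w + 6)) = 36/(6(6w + 6)).
For w > 0 we have 6w + 6 > 6w, so |(-9w - 3)/(6w + 6) + 3/2| = 36/(6(6w + 6)) < 36/(6·6w) = 1/w.
Thus |(-9w - 3)/(6w + 6) + 3/2| < eps whenever w > 1/eps.
Take N = 1/eps. If w > N then |(-9w - 3)/(6w + 6) + 3/2| < 1/w < eps.

N = 1/eps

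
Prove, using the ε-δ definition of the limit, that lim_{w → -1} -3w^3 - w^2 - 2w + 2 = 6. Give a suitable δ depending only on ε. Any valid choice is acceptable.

δ = min(1, ε/20)

Let ε > 0. We want δ > 0 such that 0 < |w + 1| < δ implies |(-3w^3 - w^2 - 2w + 2) − 6| < ε.
(-3w^3 - w^2 - 2w + 2) − 6 = -3w^3 - w^2 - 2w - 4 = (w + 1)(-3w^2 + 2w - 4).
So |(-3w^3 - w^2 - 2w + 2) − 6| = |w + 1|·|-3w^2 + 2w - 4|.
Require δ ≤ 1. Then |w + 1| < 1 gives |w| < 2, and by the triangle inequality |-3w^2 + 2w - 4| ≤ 3·2^2 + 2·2 + 4 = 20.
Hence |(-3w^3 - w^2 - 2w + 2) − 6| ≤ 20|w + 1| < ε provided |w + 1| < ε/20.
Choosing δ = min(1, ε/20) ensures both conditions, hence |(-3w^3 - w^2 - 2w + 2) − 6| < ε.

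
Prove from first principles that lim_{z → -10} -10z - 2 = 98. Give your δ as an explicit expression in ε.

δ = ε/10

Let ε > 0 be given. We need δ > 0 so that 0 < |z + 10| < δ implies |(-10z - 2) − 98| < ε.
|(-10z - 2) − 98| = |-10z - 100| = 10|z + 10|.
So 10|z + 10| < ε exactly when |z + 10| < ε/10.
Choosing δ = ε/10 gives |(-10z - 2) − 98| = 10|z + 10| < ε whenever |z + 10| < δ.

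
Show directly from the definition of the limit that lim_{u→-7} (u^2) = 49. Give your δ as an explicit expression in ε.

Suppose ε > 0. We seek δ > 0 with 0 < |u + 7| < δ ⇒ |u^2 − 49| < ε.
Factor: u^2 − 49 = (u + 7)(u - 7), so |u^2 − 49| = |u + 7|·|u - 7|.
Impose δ ≤ 2 so that |u| < 9; then |u - 7| ≤ 16.
Hence |u^2 − 49| ≤ 16|u + 7|, which is < ε once |u + 7| < ε/16.
Take δ = min(2, ε/16). If 0 < |u + 7| < δ then both bounds hold and |u^2 − 49| ≤ 16|u + 7| < 16·(ε/16) = ε.

δ = min(2, ε/16)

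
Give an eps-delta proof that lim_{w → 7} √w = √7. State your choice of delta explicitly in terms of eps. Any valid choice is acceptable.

delta = min(7, √7·eps)

Let eps > 0 be given. We want delta > 0 such that 0 < |w − 7| < delta implies |√w − √7| < eps.
Multiplying by the conjugate, |√w − √7| = |w − 7|/(√w + √7).
Restrict delta ≤ 7 so that |w − 7| < 7 forces w > 0, and then √w + √7 > √7.
Hence |√w − √7| < |w − 7|/√7, which is < eps once |w − 7| < √7·eps.
Take delta = min(7, √7·eps). If 0 < |w − 7| < delta then w > 0 and |√w − √7| < |w − 7|/√7 < eps.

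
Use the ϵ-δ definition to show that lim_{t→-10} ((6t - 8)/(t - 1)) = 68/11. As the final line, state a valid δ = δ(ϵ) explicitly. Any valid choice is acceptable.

Let ϵ > 0. We want δ > 0 with 0 < |t + 10| < δ ⇒ |(6t - 8)/(t - 1) − (68/11)| < ϵ.
Combining over a common denominator, (6t - 8)/(t - 1) − (68/11) = [(6t - 8)·(-11) − (-68)·(t - 1)] / [(-11)·(t - 1)] = 2(t + 10) / ((-11)(t - 1)).
So |(6t - 8)/(t - 1) − (68/11)| = 2|t + 10| / (11·|t − 1|).
Require δ ≤ 11/2, so |t − 1| ≥ |-11| − |t + 10| > 11 − 11/2 = 11/2.
Hence |(6t - 8)/(t - 1) − (68/11)| < 2|t + 10|/(11·(11/2)) = (4/121)|t + 10|, which is < ϵ once |t + 10| < (121/4)ϵ.
Take δ = min(11/2, (121/4)ϵ). Then 0 < |t + 10| < δ forces both bounds, so |(6t - 8)/(t - 1) − (68/11)| < ϵ.

δ = min(11/2, (121/4)ϵ)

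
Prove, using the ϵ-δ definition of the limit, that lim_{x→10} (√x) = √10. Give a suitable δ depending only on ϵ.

Fix ϵ > 0. We want δ > 0 such that 0 < |x − 10| < δ implies |√x − √10| < ϵ.
Multiplying by the conjugate, |√x − √10| = |x − 10|/(√x + √10).
Restrict δ ≤ 10 so that |x − 10| < 10 forces x > 0, and then √x + √10 > √10.
Hence |√x − √10| < |x − 10|/√10, which is < ϵ once |x − 10| < √10·ϵ.
Take δ = min(10, √10·ϵ). If 0 < |x − 10| < δ then x > 0 and |√x − √10| < |x − 10|/√10 < ϵ.

δ = min(10, √10·ϵ)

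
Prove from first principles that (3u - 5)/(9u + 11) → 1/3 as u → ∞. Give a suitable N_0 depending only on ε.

N_0 = (26/27)/ε

Fix ε > 0. We seek N_0 > 0 such that u > N_0 implies |(3u - 5)/(9u + 11) − (1/3)| < ε.
(3u - 5)/(9u + 11) − (1/3) = (9(3u - 5) − 3(9u + 11)) / (9(9u + 11)) = -78/(9(9u + 11)).
For u > 0 we have 9u + 11 > 9u, so |(3u - 5)/(9u + 11) − (1/3)| = 78/(9(9u + 11)) < 78/(9·9u) = (26/27)/u.
Thus |(3u - 5)/(9u + 11) − (1/3)| < ε whenever u > (26/27)/ε.
Take N_0 = (26/27)/ε. If u > N_0 then |(3u - 5)/(9u + 11) − (1/3)| < (26/27)/u < ε.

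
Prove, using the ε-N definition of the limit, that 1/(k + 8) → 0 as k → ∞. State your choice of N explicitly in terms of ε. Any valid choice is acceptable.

Fix ε > 0. For k ≥ 1, |1/(k + 8) − 0| = 1/(k + 8) ≤ 1/k.
We need 1/k < ε, i.e. k > 1/ε.
Take N = 1/ε. If k > N then |1/(k + 8)| ≤ 1/k < ε.

N = 1/ε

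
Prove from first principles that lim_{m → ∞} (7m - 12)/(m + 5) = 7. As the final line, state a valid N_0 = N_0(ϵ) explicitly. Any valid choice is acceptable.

N_0 = 47/ϵ

Let ϵ > 0 be given. For m ≥ 1, |(7m - 12)/(m + 5) − 7| = |-47|/((m + 5)) = 47/((m + 5)).
Since m + 5 ≥ m for m ≥ 1, this is ≤ 47/(m) = 47/m.
So |(7m - 12)/(m + 5) − 7| < ϵ whenever m > 47/ϵ.
Take N_0 = 47/ϵ. If m > N_0 then |(7m - 12)/(m + 5) − 7| ≤ 47/m < ϵ.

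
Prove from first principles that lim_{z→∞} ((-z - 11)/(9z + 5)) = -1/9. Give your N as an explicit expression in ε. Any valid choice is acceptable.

Suppose ε > 0. We seek N > 0 such that z > N implies |(-z - 11)/(9z + 5) + 1/9| < ε.
(-z - 11)/(9z + 5) + 1/9 = (9(-z - 11) − (-1)(9z + 5)) / (9(9z + 5)) = -94/(9(9z + 5)).
For z > 0 we have 9z + 5 > 9z, so |(-z - 11)/(9z + 5) + 1/9| = 94/(9(9z + 5)) < 94/(9·9z) = (94/81)/z.
Thus |(-z - 11)/(9z + 5) + 1/9| < ε whenever z > (94/81)/ε.
Take N = (94/81)/ε. If z > N then |(-z - 11)/(9z + 5) + 1/9| < (94/81)/z < ε.

N = (94/81)/ε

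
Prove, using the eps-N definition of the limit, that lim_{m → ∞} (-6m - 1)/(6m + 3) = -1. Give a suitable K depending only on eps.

Let eps > 0. For m ≥ 1, |(-6m - 1)/(6m + 3) + 1| = |12|/(6(6m + 3)) = 12/(6(6m + 3)).
Since 6m + 3 ≥ 6m for m ≥ 1, this is ≤ 12/(6·6m) = (1/3)/m.
So |(-6m - 1)/(6m + 3) + 1| < eps whenever m > (1/3)/eps.
Take K = (1/3)/eps. If m > K then |(-6m - 1)/(6m + 3) + 1| ≤ (1/3)/m < eps.

K = (1/3)/eps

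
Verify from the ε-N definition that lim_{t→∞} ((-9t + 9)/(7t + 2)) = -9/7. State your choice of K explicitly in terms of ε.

Let ε > 0 be given. We seek K > 0 such that t > K implies |(-9t + 9)/(7t + 2) + 9/7| < ε.
(-9t + 9)/(7t + 2) + 9/7 = (7(-9t + 9) − (-9)(7t + 2)) / (7(7t + 2)) = 81/(7(7t + 2)).
For t > 0 we have 7t + 2 > 7t, so |(-9t + 9)/(7t + 2) + 9/7| = 81/(7(7t + 2)) < 81/(7·7t) = (81/49)/t.
Thus |(-9t + 9)/(7t + 2) + 9/7| < ε whenever t > (81/49)/ε.
Take K = (81/49)/ε. If t > K then |(-9t + 9)/(7t + 2) + 9/7| < (81/49)/t < ε.

K = (81/49)/ε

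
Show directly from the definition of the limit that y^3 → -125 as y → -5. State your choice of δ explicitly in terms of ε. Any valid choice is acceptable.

δ = min(1, ε/91)

Let ε > 0. We seek δ > 0 with 0 < |y + 5| < δ ⇒ |y^3 + 125| < ε.
Factor: y^3 + 125 = (y + 5)(y^2 - 5y + 25), so |y^3 + 125| = |y + 5|·|y^2 - 5y + 25|.
Impose δ ≤ 1 so that |y| < 6; then |y^2 - 5y + 25| ≤ 91.
Hence |y^3 + 125| ≤ 91|y + 5|, which is < ε once |y + 5| < ε/91.
Take δ = min(1, ε/91). If 0 < |y + 5| < δ then both bounds hold and |y^3 + 125| ≤ 91|y + 5| < 91·(ε/91) = ε.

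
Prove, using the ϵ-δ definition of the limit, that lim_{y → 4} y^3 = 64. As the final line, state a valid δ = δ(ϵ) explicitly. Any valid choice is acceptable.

δ = min(2, ϵ/76)

Suppose ϵ > 0. We seek δ > 0 with 0 < |y − 4| < δ ⇒ |y^3 − 64| < ϵ.
Factor: y^3 − 64 = (y − 4)(y^2 + 4y + 16), so |y^3 − 64| = |y − 4|·|y^2 + 4y + 16|.
Restrict δ ≤ 2. Then |y − 4| < 2 gives |y| < 6, so by the triangle inequality |y^2 + 4y + 16| ≤ 6^2 + 4·6 + 16 = 76.
Hence |y^3 − 64| ≤ 76|y − 4|, which is < ϵ once |y − 4| < ϵ/76.
Take δ = min(2, ϵ/76). If 0 < |y − 4| < δ then both bounds hold and |y^3 − 64| ≤ 76|y − 4| < 76·(ϵ/76) = ϵ.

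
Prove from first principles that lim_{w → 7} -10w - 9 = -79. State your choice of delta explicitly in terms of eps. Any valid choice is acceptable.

Let eps > 0 be given. We need delta > 0 so that 0 < |w − 7| < delta implies |(-10w - 9) + 79| < eps.
|(-10w - 9) + 79| = |-10w + 70| = 10|w − 7|.
Thus it suffices that |w − 7| < eps/10.
Choosing delta = eps/10 gives |(-10w - 9) + 79| = 10|w − 7| < eps whenever |w − 7| < delta.

delta = eps/10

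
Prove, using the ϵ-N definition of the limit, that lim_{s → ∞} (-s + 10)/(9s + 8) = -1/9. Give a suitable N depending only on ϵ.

Fix ϵ > 0. We seek N > 0 such that s > N implies |(-s + 10)/(9s + 8) + 1/9| < ϵ.
(-s + 10)/(9s + 8) + 1/9 = (9(-s + 10) − (-1)(9s + 8)) / (9(9s + 8)) = 98/(9(9s + 8)).
For s > 0 we have 9s + 8 > 9s, so |(-s + 10)/(9s + 8) + 1/9| = 98/(9(9s + 8)) < 98/(9·9s) = (98/81)/s.
Thus |(-s + 10)/(9s + 8) + 1/9| < ϵ whenever s > (98/81)/ϵ.
Take N = (98/81)/ϵ. If s > N then |(-s + 10)/(9s + 8) + 1/9| < (98/81)/s < ϵ.

N = (98/81)/ϵ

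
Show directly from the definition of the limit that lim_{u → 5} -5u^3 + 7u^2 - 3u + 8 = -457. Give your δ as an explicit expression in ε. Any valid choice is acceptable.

Let ε > 0. We want δ > 0 such that 0 < |u − 5| < δ implies |(-5u^3 + 7u^2 - 3u + 8) + 457| < ε.
(-5u^3 + 7u^2 - 3u + 8) + 457 = -5u^3 + 7u^2 - 3u + 465 = (u − 5)(-5u^2 - 18u - 93).
So |(-5u^3 + 7u^2 - 3u + 8) + 457| = |u − 5|·|-5u^2 - 18u - 93|.
Require δ ≤ 2. Then |u − 5| < 2 gives |u| < 7, and by the triangle inequality |-5u^2 - 18u - 93| ≤ 5·7^2 + 18·7 + 93 = 464.
Hence |(-5u^3 + 7u^2 - 3u + 8) + 457| ≤ 464|u − 5| < ε provided |u − 5| < ε/464.
Choosing δ = min(2, ε/464) ensures both conditions, hence |(-5u^3 + 7u^2 - 3u + 8) + 457| < ε.

δ = min(2, ε/464)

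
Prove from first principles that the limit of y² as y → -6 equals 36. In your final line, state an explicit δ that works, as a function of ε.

δ = min(1, ε/13)

Let ε > 0. We seek δ > 0 with 0 < |y + 6| < δ ⇒ |y² − 36| < ε.
Factor: y² − 36 = (y + 6)(y - 6), so |y² − 36| = |y + 6|·|y - 6|.
Impose δ ≤ 1 so that |y| < 7; then |y - 6| ≤ 13.
Hence |y² − 36| ≤ 13|y + 6|, which is < ε once |y + 6| < ε/13.
Take δ = min(1, ε/13). If 0 < |y + 6| < δ then both bounds hold and |y² − 36| ≤ 13|y + 6| < 13·(ε/13) = ε.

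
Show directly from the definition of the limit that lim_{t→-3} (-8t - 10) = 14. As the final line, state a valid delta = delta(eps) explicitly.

Let eps > 0 be given. We need delta > 0 so that 0 < |t + 3| < delta implies |(-8t - 10) − 14| < eps.
|(-8t - 10) − 14| = |-8t - 24| = 8|t + 3|.
Thus it suffices that |t + 3| < eps/8.
Choosing delta = eps/8 gives |(-8t - 10) − 14| = 8|t + 3| < eps whenever |t + 3| < delta.

delta = eps/8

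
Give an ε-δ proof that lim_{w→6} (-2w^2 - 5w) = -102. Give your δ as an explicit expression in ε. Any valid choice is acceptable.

Fix ε > 0. We want δ > 0 such that 0 < |w − 6| < δ implies |(-2w^2 - 5w) + 102| < ε.
(-2w^2 - 5w) + 102 = -2w^2 - 5w + 102 = (w − 6)(-2w - 17).
So |(-2w^2 - 5w) + 102| = |w − 6|·|-2w - 17|.
Require δ ≤ 1. Then |w − 6| < 1 gives |w| < 7, and by the triangle inequality |-2w - 17| ≤ 2·7 + 17 = 31.
Hence |(-2w^2 - 5w) + 102| ≤ 31|w − 6| < ε provided |w − 6| < ε/31.
Take δ = min(1, ε/31). Then 0 < |w − 6| < δ gives both |w − 6| < 1 and |w − 6| < ε/31, so |(-2w^2 - 5w) + 102| < ε.

δ = min(1, ε/31)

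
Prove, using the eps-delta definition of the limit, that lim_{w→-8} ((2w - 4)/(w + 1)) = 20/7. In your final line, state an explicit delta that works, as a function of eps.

delta = min(7/2, (49/12)eps)

Suppose eps > 0. We want delta > 0 with 0 < |w + 8| < delta ⇒ |(2w - 4)/(w + 1) − (20/7)| < eps.
Combining over a common denominator, (2w - 4)/(w + 1) − (20/7) = [(2w - 4)·(-7) − (-20)·(w + 1)] / [(-7)·(w + 1)] = 6(w + 8) / ((-7)(w + 1)).
So |(2w - 4)/(w + 1) − (20/7)| = 6|w + 8| / (7·|w + 1|).
Restrict delta ≤ 7/2. Then |w + 8| < 7/2 gives |w + 1| = |(w + 8) + (-7)| ≥ 7 − 7/2 = 7/2.
Hence |(2w - 4)/(w + 1) − (20/7)| < 6|w + 8|/(7·(7/2)) = (12/49)|w + 8|, which is < eps once |w + 8| < (49/12)eps.
Take delta = min(7/2, (49/12)eps). Then 0 < |w + 8| < delta forces both bounds, so |(2w - 4)/(w + 1) − (20/7)| < eps.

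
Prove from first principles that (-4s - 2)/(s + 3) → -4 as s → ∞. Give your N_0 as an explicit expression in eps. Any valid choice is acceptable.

Let eps > 0. We seek N_0 > 0 such that s > N_0 implies |(-4s - 2)/(s + 3) + 4| < eps.
(-4s - 2)/(s + 3) + 4 = ((-4s - 2) − (-4)(s + 3)) / ((s + 3)) = 10/((s + 3)).
For s > 0 we have s + 3 > s, so |(-4s - 2)/(s + 3) + 4| = 10/((s + 3)) < 10/(s) = 10/s.
Thus |(-4s - 2)/(s + 3) + 4| < eps whenever s > 10/eps.
Take N_0 = 10/eps. If s > N_0 then |(-4s - 2)/(s + 3) + 4| < 10/s < eps.

N_0 = 10/eps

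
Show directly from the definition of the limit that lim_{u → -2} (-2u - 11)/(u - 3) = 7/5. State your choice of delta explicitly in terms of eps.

Suppose eps > 0. We want delta > 0 with 0 < |u + 2| < delta ⇒ |(-2u - 11)/(u - 3) − (7/5)| < eps.
Combining over a common denominator, (-2u - 11)/(u - 3) − (7/5) = [(-2u - 11)·(-5) − (-7)·(u - 3)] / [(-5)·(u - 3)] = 17(u + 2) / ((-5)(u - 3)).
So |(-2u - 11)/(u - 3) − (7/5)| = 17|u + 2| / (5·|u − 3|).
Require delta ≤ 5/2, so |u − 3| ≥ |-5| − |u + 2| > 5 − 5/2 = 5/2.
Hence |(-2u - 11)/(u - 3) − (7/5)| < 17|u + 2|/(5·(5/2)) = (34/25)|u + 2|, which is < eps once |u + 2| < (25/34)eps.
Take delta = min(5/2, (25/34)eps). Then 0 < |u + 2| < delta forces both bounds, so |(-2u - 11)/(u - 3) − (7/5)| < eps.

delta = min(5/2, (25/34)eps)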